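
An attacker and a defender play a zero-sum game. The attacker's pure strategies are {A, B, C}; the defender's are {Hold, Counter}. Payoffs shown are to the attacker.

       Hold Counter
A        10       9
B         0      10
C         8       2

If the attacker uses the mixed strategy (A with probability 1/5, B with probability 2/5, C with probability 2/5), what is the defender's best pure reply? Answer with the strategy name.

Hold

If the defender plays Hold, the attacker's expected payoff is (1/5)·10 + (2/5)·0 + (2/5)·8 = 26/5.
If the defender plays Counter, the attacker's expected payoff is (1/5)·9 + (2/5)·10 + (2/5)·2 = 33/5.
The defender minimizes the attacker's payoff; the smallest is 26/5, so the best response is Hold.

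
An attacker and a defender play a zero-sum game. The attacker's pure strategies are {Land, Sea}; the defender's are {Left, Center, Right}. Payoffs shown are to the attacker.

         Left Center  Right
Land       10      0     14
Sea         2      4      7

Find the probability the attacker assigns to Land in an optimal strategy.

Row minima: Land → 0, Sea → 2; maximin = 2.
Column maxima: Left → 10, Center → 4, Right → 14; minimax = 4.
2 ≠ 4, so there is no saddle point; optimal play is mixed.
Right is strictly dominated by Left (it gives the attacker strictly more in every row), so the defender never plays it.
On the remaining 2×2 (Land, Sea vs Left, Center):
Let the attacker play Land with probability p. Expected payoff against Left: 10p + 2(1−p) = 8p + 2; against Center: 0p + 4(1−p) = −4p + 4.
Setting these equal: 8p + 2 = −4p + 4 ⇒ 12p = 2 ⇒ p = 1/6, and the value is (8)·(1/6) + 2 = 10/3.
For the defender: with q = P(Left), equating Land's and Sea's payoffs gives 10q = −2q + 4 ⇒ q = 1/3.

1/6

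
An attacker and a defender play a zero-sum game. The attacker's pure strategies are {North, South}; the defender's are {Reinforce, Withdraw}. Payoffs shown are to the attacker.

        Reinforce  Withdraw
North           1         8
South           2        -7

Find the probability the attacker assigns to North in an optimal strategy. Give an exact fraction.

Row minima: North → 1, South → -7; maximin = 1.
Column maxima: Reinforce → 2, Withdraw → 8; minimax = 2.
1 ≠ 2, so there is no saddle point; optimal play is mixed.
Let the attacker play North with probability p. Expected payoff against Reinforce: 1p + 2(1−p) = −p + 2; against Withdraw: 8p + (-7)(1−p) = 15p − 7.
Setting these equal: −p + 2 = 15p − 7 ⇒ −16p = -9 ⇒ p = 9/16, and the value is (-1)·(9/16) + 2 = 23/16.
For the defender: with q = P(Reinforce), equating North's and South's payoffs gives −7q + 8 = 9q − 7 ⇒ q = 15/16.

9/16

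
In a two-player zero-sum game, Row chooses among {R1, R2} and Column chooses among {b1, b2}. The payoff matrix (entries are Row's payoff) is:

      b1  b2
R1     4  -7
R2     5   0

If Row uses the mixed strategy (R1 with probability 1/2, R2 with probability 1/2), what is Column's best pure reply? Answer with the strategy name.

b2

If Column plays b1, Row's expected payoff is (1/2)·4 + (1/2)·5 = 9/2.
If Column plays b2, Row's expected payoff is (1/2)·(-7) + (1/2)·0 = -7/2.
Column minimizes Row's payoff; the smallest is -7/2, so the best response is b2.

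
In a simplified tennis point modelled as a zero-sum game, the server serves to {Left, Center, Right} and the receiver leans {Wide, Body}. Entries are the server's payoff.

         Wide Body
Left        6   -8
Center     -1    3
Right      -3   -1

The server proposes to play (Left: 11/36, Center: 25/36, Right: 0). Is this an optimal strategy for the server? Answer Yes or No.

No

Against Wide this mix gives (11/36)·6 + (25/36)·(-1) = 41/36.
Against Body this mix gives (11/36)·(-8) + (25/36)·3 = -13/36.
The receiver will play Body, holding the server to -13/36. Shifting weight toward the row that does better against Body would raise this floor (the equalizing mix achieves 5/9 against both Body and Wide), so the proposed strategy is not optimal.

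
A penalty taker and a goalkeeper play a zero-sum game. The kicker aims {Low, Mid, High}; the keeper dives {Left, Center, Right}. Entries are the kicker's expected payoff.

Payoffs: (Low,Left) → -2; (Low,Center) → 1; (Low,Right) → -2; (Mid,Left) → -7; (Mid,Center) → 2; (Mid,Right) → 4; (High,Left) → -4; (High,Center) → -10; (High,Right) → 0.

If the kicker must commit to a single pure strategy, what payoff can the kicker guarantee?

-2

Row minima: Low → -2, Mid → -7, High → -10.
The best of these is -2.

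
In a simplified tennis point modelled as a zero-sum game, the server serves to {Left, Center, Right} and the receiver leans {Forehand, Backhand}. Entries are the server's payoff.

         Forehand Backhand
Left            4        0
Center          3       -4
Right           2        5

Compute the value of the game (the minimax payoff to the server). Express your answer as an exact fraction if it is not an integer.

20/7

Row minima: Left → 0, Center → -4, Right → 2; maximin = 2.
Column maxima: Forehand → 4, Backhand → 5; minimax = 4.
2 ≠ 4, so there is no saddle point; optimal play is mixed.
Center is strictly dominated by Left, so the server never plays it.
On the remaining 2×2 (Left, Right vs Forehand, Backhand):
Let the server play Left with probability p. Expected payoff against Forehand: 4p + 2(1−p) = 2p + 2; against Backhand: 0p + 5(1−p) = −5p + 5.
Setting these equal: 2p + 2 = −5p + 5 ⇒ 7p = 3 ⇒ p = 3/7, and the value is (2)·(3/7) + 2 = 20/7.
For the receiver: with q = P(Forehand), equating Left's and Right's payoffs gives 4q = −3q + 5 ⇒ q = 5/7.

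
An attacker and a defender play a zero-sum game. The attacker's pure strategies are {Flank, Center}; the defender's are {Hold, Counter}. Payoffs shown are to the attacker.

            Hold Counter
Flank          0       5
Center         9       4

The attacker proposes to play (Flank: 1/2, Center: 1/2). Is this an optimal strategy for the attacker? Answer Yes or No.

Against Hold this mix gives (1/2)·0 + (1/2)·9 = 9/2.
Against Counter this mix gives (1/2)·5 + (1/2)·4 = 9/2.
All of the defender's active replies (Hold, Counter) yield 9/2, and no column does worse for the attacker. The mix makes the defender indifferent and guarantees 9/2, so it is optimal.

Yes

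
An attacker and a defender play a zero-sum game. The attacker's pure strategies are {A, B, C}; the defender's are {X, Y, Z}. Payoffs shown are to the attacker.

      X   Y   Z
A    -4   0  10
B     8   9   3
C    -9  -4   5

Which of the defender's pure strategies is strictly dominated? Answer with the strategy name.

Y

X holds the attacker's payoff strictly below Y in every row: -4 < 0, 8 < 9, -9 < -4.
So Y is strictly dominated for the defender.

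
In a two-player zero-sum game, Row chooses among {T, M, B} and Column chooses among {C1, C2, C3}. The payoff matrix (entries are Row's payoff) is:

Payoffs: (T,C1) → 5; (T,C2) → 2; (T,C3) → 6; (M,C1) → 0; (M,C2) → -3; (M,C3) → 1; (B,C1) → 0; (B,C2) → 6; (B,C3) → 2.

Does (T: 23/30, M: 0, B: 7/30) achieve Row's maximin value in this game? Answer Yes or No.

Against C1 this mix gives (23/30)·5 + (7/30)·0 = 23/6.
Against C2 this mix gives (23/30)·2 + (7/30)·6 = 44/15.
Against C3 this mix gives (23/30)·6 + (7/30)·2 = 76/15.
Column will play C2, holding Row to 44/15. Shifting weight toward the row that does better against C2 would raise this floor (the equalizing mix achieves 10/3 against both C2 and C1), so the proposed strategy is not optimal.

No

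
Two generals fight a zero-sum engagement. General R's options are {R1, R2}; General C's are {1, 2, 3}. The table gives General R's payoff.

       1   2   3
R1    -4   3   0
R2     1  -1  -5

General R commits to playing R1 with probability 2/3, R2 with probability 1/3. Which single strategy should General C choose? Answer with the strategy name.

If General C plays 1, General R's expected payoff is (2/3)·(-4) + (1/3)·1 = -7/3.
If General C plays 2, General R's expected payoff is (2/3)·3 + (1/3)·(-1) = 5/3.
If General C plays 3, General R's expected payoff is (2/3)·0 + (1/3)·(-5) = -5/3.
General C minimizes General R's payoff; the smallest is -7/3, so the best response is 1.

1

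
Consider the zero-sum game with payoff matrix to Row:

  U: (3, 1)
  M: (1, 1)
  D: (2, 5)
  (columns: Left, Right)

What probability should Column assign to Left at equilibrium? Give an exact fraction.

4/5

Row minima: U → 1, M → 1, D → 2; maximin = 2.
Column maxima: Left → 3, Right → 5; minimax = 3.
2 ≠ 3, so there is no saddle point; optimal play is mixed.
M is strictly dominated by D, so Row never plays it.
On the remaining 2×2 (U, D vs Left, Right):
Let Row play U with probability p. Expected payoff against Left: 3p + 2(1−p) = p + 2; against Right: 1p + 5(1−p) = −4p + 5.
Setting these equal: p + 2 = −4p + 5 ⇒ 5p = 3 ⇒ p = 3/5, and the value is (1)·(3/5) + 2 = 13/5.
For Column: with q = P(Left), equating U's and D's payoffs gives 2q + 1 = −3q + 5 ⇒ q = 4/5.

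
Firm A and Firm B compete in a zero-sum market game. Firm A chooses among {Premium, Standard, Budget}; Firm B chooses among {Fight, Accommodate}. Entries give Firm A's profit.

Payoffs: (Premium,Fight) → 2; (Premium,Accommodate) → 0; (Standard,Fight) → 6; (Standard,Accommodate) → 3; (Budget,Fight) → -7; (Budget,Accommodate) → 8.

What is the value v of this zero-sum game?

Row minima: Premium → 0, Standard → 3, Budget → -7; maximin = 3.
Column maxima: Fight → 6, Accommodate → 8; minimax = 6.
3 ≠ 6, so there is no saddle point; optimal play is mixed.
Premium is strictly dominated by Standard, so Firm A never plays it.
On the remaining 2×2 (Standard, Budget vs Fight, Accommodate):
Let Firm A play Standard with probability p. Expected payoff against Fight: 6p + (-7)(1−p) = 13p − 7; against Accommodate: 3p + 8(1−p) = −5p + 8.
Setting these equal: 13p − 7 = −5p + 8 ⇒ 18p = 15 ⇒ p = 5/6, and the value is (13)·(5/6) − 7 = 23/6.
For Firm B: with q = P(Fight), equating Standard's and Budget's payoffs gives 3q + 3 = −15q + 8 ⇒ q = 5/18.

23/6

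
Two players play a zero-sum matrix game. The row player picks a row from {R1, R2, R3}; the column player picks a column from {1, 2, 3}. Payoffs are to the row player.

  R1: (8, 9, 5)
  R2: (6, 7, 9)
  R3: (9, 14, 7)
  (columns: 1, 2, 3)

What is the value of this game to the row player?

39/5

Row minima: R1 → 5, R2 → 6, R3 → 7; maximin = 7.
Column maxima: 1 → 9, 2 → 14, 3 → 9; minimax = 9.
7 ≠ 9, so there is no saddle point; optimal play is mixed.
R1 is strictly dominated by R3, so the row player never plays it.
2 is strictly dominated by 1 (it gives the row player strictly more in every row), so the column player never plays it.
On the remaining 2×2 (R2, R3 vs 1, 3):
Let the row player play R2 with probability p. Expected payoff against 1: 6p + 9(1−p) = −3p + 9; against 3: 9p + 7(1−p) = 2p + 7.
Setting these equal: −3p + 9 = 2p + 7 ⇒ −5p = -2 ⇒ p = 2/5, and the value is (-3)·(2/5) + 9 = 39/5.
For the column player: with q = P(1), equating R2's and R3's payoffs gives −3q + 9 = 2q + 7 ⇒ q = 2/5.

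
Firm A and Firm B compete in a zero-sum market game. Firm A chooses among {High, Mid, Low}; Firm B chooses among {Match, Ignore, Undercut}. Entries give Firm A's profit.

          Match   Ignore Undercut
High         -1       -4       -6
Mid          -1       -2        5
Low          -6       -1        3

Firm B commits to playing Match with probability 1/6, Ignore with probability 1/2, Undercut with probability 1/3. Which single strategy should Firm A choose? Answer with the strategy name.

Mid

Expected payoff of High: (1/6)·(-1) + (1/2)·(-4) + (1/3)·(-6) = -25/6.
Expected payoff of Mid: (1/6)·(-1) + (1/2)·(-2) + (1/3)·5 = 1/2.
Expected payoff of Low: (1/6)·(-6) + (1/2)·(-1) + (1/3)·3 = -1/2.
The largest is 1/2, so Firm A's best response is Mid.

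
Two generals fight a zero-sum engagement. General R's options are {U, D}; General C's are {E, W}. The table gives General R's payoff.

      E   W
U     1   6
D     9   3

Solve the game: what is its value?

Row minima: U → 1, D → 3; maximin = 3.
Column maxima: E → 9, W → 6; minimax = 6.
3 ≠ 6, so there is no saddle point; optimal play is mixed.
Let General R play U with probability p. Expected payoff against E: 1p + 9(1−p) = −8p + 9; against W: 6p + 3(1−p) = 3p + 3.
Setting these equal: −8p + 9 = 3p + 3 ⇒ −11p = -6 ⇒ p = 6/11, and the value is (-8)·(6/11) + 9 = 51/11.
For General C: with q = P(E), equating U's and D's payoffs gives −5q + 6 = 6q + 3 ⇒ q = 3/11.

51/11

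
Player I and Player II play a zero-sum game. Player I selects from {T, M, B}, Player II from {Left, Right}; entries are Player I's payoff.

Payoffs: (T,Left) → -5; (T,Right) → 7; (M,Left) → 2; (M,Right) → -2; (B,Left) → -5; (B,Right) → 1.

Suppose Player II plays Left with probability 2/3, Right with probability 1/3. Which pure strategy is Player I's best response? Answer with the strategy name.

M

Expected payoff of T: (2/3)·(-5) + (1/3)·7 = -1.
Expected payoff of M: (2/3)·2 + (1/3)·(-2) = 2/3.
Expected payoff of B: (2/3)·(-5) + (1/3)·1 = -3.
The largest is 2/3, so Player I's best response is M.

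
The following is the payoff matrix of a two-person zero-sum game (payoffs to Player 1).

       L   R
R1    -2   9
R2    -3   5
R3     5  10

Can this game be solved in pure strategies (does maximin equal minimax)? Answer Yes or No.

Row minima: R1 → -2, R2 → -3, R3 → 5; maximin = 5.
Column maxima: L → 5, R → 10; minimax = 5.
maximin = minimax = 5, so a saddle point exists.

Yes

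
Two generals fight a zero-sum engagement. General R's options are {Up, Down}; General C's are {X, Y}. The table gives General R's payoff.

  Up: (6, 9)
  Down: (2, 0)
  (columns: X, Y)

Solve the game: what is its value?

Row minima: Up → 6, Down → 0; maximin = 6.
Column maxima: X → 6, Y → 9; minimax = 6.
Since maximin = minimax = 6, there is a saddle point and the value is 6.

6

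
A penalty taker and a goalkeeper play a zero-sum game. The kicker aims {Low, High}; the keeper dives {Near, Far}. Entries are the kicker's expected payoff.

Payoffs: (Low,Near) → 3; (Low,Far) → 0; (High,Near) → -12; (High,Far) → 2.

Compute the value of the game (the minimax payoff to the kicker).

Row minima: Low → 0, High → -12; maximin = 0.
Column maxima: Near → 3, Far → 2; minimax = 2.
0 ≠ 2, so there is no saddle point; optimal play is mixed.
Let the kicker play Low with probability p. Expected payoff against Near: 3p + (-12)(1−p) = 15p − 12; against Far: 0p + 2(1−p) = −2p + 2.
Setting these equal: 15p − 12 = −2p + 2 ⇒ 17p = 14 ⇒ p = 14/17, and the value is (15)·(14/17) − 12 = 6/17.
For the keeper: with q = P(Near), equating Low's and High's payoffs gives 3q = −14q + 2 ⇒ q = 2/17.

6/17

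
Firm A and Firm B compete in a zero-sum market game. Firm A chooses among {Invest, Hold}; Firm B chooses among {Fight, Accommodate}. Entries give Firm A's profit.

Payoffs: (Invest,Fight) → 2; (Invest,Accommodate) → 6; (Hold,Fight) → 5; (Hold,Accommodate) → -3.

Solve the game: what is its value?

Row minima: Invest → 2, Hold → -3; maximin = 2.
Column maxima: Fight → 5, Accommodate → 6; minimax = 5.
2 ≠ 5, so there is no saddle point; optimal play is mixed.
Let Firm A play Invest with probability p. Expected payoff against Fight: 2p + 5(1−p) = −3p + 5; against Accommodate: 6p + (-3)(1−p) = 9p − 3.
Setting these equal: −3p + 5 = 9p − 3 ⇒ −12p = -8 ⇒ p = 2/3, and the value is (-3)·(2/3) + 5 = 3.
For Firm B: with q = P(Fight), equating Invest's and Hold's payoffs gives −4q + 6 = 8q − 3 ⇒ q = 3/4.

3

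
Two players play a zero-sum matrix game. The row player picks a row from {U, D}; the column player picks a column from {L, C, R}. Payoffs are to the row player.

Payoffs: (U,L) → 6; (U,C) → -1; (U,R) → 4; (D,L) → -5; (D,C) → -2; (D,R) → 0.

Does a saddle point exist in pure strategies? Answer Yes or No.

Row minima: U → -1, D → -5; maximin = -1.
Column maxima: L → 6, C → -1, R → 4; minimax = -1.
maximin = minimax = -1, so a saddle point exists.

Yes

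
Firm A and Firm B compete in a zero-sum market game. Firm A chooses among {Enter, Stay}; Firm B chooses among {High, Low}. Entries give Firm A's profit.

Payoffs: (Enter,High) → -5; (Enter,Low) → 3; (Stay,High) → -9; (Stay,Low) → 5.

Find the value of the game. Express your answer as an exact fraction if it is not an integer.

Row minima: Enter → -5, Stay → -9; maximin = -5.
Column maxima: High → -5, Low → 5; minimax = -5.
Since maximin = minimax = -5, there is a saddle point and the value is -5.

-5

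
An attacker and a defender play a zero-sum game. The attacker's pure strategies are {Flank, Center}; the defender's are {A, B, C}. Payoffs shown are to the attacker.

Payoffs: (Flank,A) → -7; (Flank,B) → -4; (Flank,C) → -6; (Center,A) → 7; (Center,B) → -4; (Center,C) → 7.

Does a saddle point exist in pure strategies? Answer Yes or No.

Row minima: Flank → -7, Center → -4; maximin = -4.
Column maxima: A → 7, B → -4, C → 7; minimax = -4.
maximin = minimax = -4, so a saddle point exists.

Yes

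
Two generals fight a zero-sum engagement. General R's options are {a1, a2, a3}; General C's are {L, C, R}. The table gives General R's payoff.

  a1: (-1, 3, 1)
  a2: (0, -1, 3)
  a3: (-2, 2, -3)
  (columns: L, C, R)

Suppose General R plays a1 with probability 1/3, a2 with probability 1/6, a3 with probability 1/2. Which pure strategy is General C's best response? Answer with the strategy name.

If General C plays L, General R's expected payoff is (1/3)·(-1) + (1/6)·0 + (1/2)·(-2) = -4/3.
If General C plays C, General R's expected payoff is (1/3)·3 + (1/6)·(-1) + (1/2)·2 = 11/6.
If General C plays R, General R's expected payoff is (1/3)·1 + (1/6)·3 + (1/2)·(-3) = -2/3.
General C minimizes General R's payoff; the smallest is -4/3, so the best response is L.

L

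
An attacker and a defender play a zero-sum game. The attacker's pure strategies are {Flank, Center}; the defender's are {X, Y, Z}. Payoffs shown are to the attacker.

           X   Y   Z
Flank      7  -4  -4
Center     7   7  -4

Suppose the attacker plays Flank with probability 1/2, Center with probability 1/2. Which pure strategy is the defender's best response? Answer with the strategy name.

Z

If the defender plays X, the attacker's expected payoff is (1/2)·7 + (1/2)·7 = 7.
If the defender plays Y, the attacker's expected payoff is (1/2)·(-4) + (1/2)·7 = 3/2.
If the defender plays Z, the attacker's expected payoff is (1/2)·(-4) + (1/2)·(-4) = -4.
The defender minimizes the attacker's payoff; the smallest is -4, so the best response is Z.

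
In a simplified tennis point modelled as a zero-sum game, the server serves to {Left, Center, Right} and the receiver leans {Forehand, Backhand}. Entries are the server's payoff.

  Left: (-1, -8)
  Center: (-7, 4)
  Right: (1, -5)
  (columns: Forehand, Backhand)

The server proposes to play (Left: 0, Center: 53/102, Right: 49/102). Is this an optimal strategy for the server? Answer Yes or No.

Against Forehand this mix gives (53/102)·(-7) + (49/102)·1 = -161/51.
Against Backhand this mix gives (53/102)·4 + (49/102)·(-5) = -11/34.
The receiver will play Forehand, holding the server to -161/51. Shifting weight toward the row that does better against Forehand would raise this floor (the equalizing mix achieves -31/17 against both Forehand and Backhand), so the proposed strategy is not optimal.

No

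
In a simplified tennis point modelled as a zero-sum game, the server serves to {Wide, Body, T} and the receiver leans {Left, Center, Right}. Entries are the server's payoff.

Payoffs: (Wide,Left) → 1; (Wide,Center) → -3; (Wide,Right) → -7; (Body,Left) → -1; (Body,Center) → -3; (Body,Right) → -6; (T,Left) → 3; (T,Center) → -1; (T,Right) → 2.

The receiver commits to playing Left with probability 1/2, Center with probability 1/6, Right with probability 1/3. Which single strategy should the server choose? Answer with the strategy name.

Expected payoff of Wide: (1/2)·1 + (1/6)·(-3) + (1/3)·(-7) = -7/3.
Expected payoff of Body: (1/2)·(-1) + (1/6)·(-3) + (1/3)·(-6) = -3.
Expected payoff of T: (1/2)·3 + (1/6)·(-1) + (1/3)·2 = 2.
The largest is 2, so the server's best response is T.

T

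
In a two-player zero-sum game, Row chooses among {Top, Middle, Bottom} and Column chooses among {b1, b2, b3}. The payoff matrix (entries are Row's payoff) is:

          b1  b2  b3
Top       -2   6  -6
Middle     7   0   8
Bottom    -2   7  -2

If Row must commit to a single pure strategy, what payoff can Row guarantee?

0

Row minima: Top → -6, Middle → 0, Bottom → -2.
The best of these is 0.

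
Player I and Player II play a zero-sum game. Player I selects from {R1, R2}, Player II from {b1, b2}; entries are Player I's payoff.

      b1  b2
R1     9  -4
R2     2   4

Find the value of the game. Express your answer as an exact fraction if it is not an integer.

Row minima: R1 → -4, R2 → 2; maximin = 2.
Column maxima: b1 → 9, b2 → 4; minimax = 4.
2 ≠ 4, so there is no saddle point; optimal play is mixed.
Let Player I play R1 with probability p. Expected payoff against b1: 9p + 2(1−p) = 7p + 2; against b2: (-4)p + 4(1−p) = −8p + 4.
Setting these equal: 7p + 2 = −8p + 4 ⇒ 15p = 2 ⇒ p = 2/15, and the value is (7)·(2/15) + 2 = 44/15.
For Player II: with q = P(b1), equating R1's and R2's payoffs gives 13q − 4 = −2q + 4 ⇒ q = 8/15.

44/15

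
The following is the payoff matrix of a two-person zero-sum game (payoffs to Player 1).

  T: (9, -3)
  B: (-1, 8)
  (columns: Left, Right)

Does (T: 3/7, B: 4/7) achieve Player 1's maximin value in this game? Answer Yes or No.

Against Left this mix gives (3/7)·9 + (4/7)·(-1) = 23/7.
Against Right this mix gives (3/7)·(-3) + (4/7)·8 = 23/7.
All of Player 2's active replies (Left, Right) yield 23/7, and no column does worse for Player 1. The mix makes Player 2 indifferent and guarantees 23/7, so it is optimal.

Yes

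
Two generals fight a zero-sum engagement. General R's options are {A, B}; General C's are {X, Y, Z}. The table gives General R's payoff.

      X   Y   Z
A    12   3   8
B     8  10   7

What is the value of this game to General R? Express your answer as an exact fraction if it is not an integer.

Row minima: A → 3, B → 7; maximin = 7.
Column maxima: X → 12, Y → 10, Z → 8; minimax = 8.
7 ≠ 8, so there is no saddle point; optimal play is mixed.
X is strictly dominated by Z (it gives General R strictly more in every row), so General C never plays it.
On the remaining 2×2 (A, B vs Y, Z):
Let General R play A with probability p. Expected payoff against Y: 3p + 10(1−p) = −7p + 10; against Z: 8p + 7(1−p) = p + 7.
Setting these equal: −7p + 10 = p + 7 ⇒ −8p = -3 ⇒ p = 3/8, and the value is (-7)·(3/8) + 10 = 59/8.
For General C: with q = P(Y), equating A's and B's payoffs gives −5q + 8 = 3q + 7 ⇒ q = 1/8.

59/8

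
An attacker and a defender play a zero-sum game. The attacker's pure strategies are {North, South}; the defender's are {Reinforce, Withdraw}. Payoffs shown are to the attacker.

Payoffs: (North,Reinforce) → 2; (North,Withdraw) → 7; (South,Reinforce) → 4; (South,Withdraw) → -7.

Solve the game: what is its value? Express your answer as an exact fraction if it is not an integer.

Row minima: North → 2, South → -7; maximin = 2.
Column maxima: Reinforce → 4, Withdraw → 7; minimax = 4.
2 ≠ 4, so there is no saddle point; optimal play is mixed.
Let the attacker play North with probability p. Expected payoff against Reinforce: 2p + 4(1−p) = −2p + 4; against Withdraw: 7p + (-7)(1−p) = 14p − 7.
Setting these equal: −2p + 4 = 14p − 7 ⇒ −16p = -11 ⇒ p = 11/16, and the value is (-2)·(11/16) + 4 = 21/8.
For the defender: with q = P(Reinforce), equating North's and South's payoffs gives −5q + 7 = 11q − 7 ⇒ q = 7/8.

21/8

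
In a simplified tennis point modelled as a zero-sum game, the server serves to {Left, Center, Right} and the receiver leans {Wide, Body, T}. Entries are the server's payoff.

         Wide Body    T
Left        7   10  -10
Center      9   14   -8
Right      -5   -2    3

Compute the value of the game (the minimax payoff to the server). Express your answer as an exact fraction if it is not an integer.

-13/25

Row minima: Left → -10, Center → -8, Right → -5; maximin = -5.
Column maxima: Wide → 9, Body → 14, T → 3; minimax = 3.
-5 ≠ 3, so there is no saddle point; optimal play is mixed.
Left is strictly dominated by Center, so the server never plays it.
Body is strictly dominated by Wide (it gives the server strictly more in every row), so the receiver never plays it.
On the remaining 2×2 (Center, Right vs Wide, T):
Let the server play Center with probability p. Expected payoff against Wide: 9p + (-5)(1−p) = 14p − 5; against T: (-8)p + 3(1−p) = −11p + 3.
Setting these equal: 14p − 5 = −11p + 3 ⇒ 25p = 8 ⇒ p = 8/25, and the value is (14)·(8/25) − 5 = -13/25.
For the receiver: with q = P(Wide), equating Center's and Right's payoffs gives 17q − 8 = −8q + 3 ⇒ q = 11/25.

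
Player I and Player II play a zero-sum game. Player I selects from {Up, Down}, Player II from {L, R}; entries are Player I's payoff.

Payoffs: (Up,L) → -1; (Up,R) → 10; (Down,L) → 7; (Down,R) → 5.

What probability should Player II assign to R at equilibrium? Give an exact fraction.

8/13

Row minima: Up → -1, Down → 5; maximin = 5.
Column maxima: L → 7, R → 10; minimax = 7.
5 ≠ 7, so there is no saddle point; optimal play is mixed.
Let Player I play Up with probability p. Expected payoff against L: (-1)p + 7(1−p) = −8p + 7; against R: 10p + 5(1−p) = 5p + 5.
Setting these equal: −8p + 7 = 5p + 5 ⇒ −13p = -2 ⇒ p = 2/13, and the value is (-8)·(2/13) + 7 = 75/13.
For Player II: with q = P(L), equating Up's and Down's payoffs gives −11q + 10 = 2q + 5 ⇒ q = 5/13.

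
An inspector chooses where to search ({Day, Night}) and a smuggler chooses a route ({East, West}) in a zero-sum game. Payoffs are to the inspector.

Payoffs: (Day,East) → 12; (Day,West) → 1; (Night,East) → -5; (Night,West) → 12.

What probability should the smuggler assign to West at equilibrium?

17/28

Row minima: Day → 1, Night → -5; maximin = 1.
Column maxima: East → 12, West → 12; minimax = 12.
1 ≠ 12, so there is no saddle point; optimal play is mixed.
Let the inspector play Day with probability p. Expected payoff against East: 12p + (-5)(1−p) = 17p − 5; against West: 1p + 12(1−p) = −11p + 12.
Setting these equal: 17p − 5 = −11p + 12 ⇒ 28p = 17 ⇒ p = 17/28, and the value is (17)·(17/28) − 5 = 149/28.
For the smuggler: with q = P(East), equating Day's and Night's payoffs gives 11q + 1 = −17q + 12 ⇒ q = 11/28.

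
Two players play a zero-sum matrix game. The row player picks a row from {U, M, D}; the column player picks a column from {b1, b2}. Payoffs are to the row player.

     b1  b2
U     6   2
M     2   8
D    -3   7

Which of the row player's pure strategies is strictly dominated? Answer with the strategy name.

M gives a strictly higher payoff than D against every column: 2 > -3, 8 > 7.
So D is strictly dominated and the row player never plays it.

D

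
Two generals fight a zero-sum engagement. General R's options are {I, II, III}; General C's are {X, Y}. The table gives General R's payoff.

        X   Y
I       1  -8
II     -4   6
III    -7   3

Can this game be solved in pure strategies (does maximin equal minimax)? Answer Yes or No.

No

Row minima: I → -8, II → -4, III → -7; maximin = -4.
Column maxima: X → 1, Y → 6; minimax = 1.
-4 ≠ 1, so no pure-strategy equilibrium exists.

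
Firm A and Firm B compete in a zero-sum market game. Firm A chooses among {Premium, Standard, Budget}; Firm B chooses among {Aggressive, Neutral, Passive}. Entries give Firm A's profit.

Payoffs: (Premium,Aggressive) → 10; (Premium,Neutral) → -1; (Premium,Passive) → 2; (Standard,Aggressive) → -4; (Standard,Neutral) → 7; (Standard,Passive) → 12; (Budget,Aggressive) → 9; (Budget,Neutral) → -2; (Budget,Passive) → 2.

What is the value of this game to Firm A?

Row minima: Premium → -1, Standard → -4, Budget → -2; maximin = -1.
Column maxima: Aggressive → 10, Neutral → 7, Passive → 12; minimax = 7.
-1 ≠ 7, so there is no saddle point; optimal play is mixed.
Passive is strictly dominated by Neutral (it gives Firm A strictly more in every row), so Firm B never plays it.
With Passive eliminated, Budget is strictly dominated by Premium (Premium gives Firm A strictly more in every remaining column), so Firm A never plays it.
On the remaining 2×2 (Premium, Standard vs Aggressive, Neutral):
Let Firm A play Premium with probability p. Expected payoff against Aggressive: 10p + (-4)(1−p) = 14p − 4; against Neutral: (-1)p + 7(1−p) = −8p + 7.
Setting these equal: 14p − 4 = −8p + 7 ⇒ 22p = 11 ⇒ p = 1/2, and the value is (14)·(1/2) − 4 = 3.
For Firm B: with q = P(Aggressive), equating Premium's and Standard's payoffs gives 11q − 1 = −11q + 7 ⇒ q = 4/11.

3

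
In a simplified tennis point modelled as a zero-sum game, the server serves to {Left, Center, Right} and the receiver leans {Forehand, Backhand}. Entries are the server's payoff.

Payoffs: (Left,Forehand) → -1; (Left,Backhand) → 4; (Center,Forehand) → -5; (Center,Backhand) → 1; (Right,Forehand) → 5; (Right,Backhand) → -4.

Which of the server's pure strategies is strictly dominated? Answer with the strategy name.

Center

Left gives a strictly higher payoff than Center against every column: -1 > -5, 4 > 1.
So Center is strictly dominated and the server never plays it.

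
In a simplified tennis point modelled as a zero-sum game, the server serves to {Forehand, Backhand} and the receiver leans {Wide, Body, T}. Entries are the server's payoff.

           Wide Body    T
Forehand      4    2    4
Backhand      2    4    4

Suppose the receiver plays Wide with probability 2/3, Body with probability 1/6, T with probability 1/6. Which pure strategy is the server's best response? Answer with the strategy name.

Forehand

Expected payoff of Forehand: (2/3)·4 + (1/6)·2 + (1/6)·4 = 11/3.
Expected payoff of Backhand: (2/3)·2 + (1/6)·4 + (1/6)·4 = 8/3.
The largest is 11/3, so the server's best response is Forehand.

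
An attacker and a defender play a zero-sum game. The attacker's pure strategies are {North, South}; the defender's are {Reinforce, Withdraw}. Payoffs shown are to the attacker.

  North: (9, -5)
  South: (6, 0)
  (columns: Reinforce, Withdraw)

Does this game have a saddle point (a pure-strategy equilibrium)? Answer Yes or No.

Yes

Row minima: North → -5, South → 0; maximin = 0.
Column maxima: Reinforce → 9, Withdraw → 0; minimax = 0.
maximin = minimax = 0, so a saddle point exists.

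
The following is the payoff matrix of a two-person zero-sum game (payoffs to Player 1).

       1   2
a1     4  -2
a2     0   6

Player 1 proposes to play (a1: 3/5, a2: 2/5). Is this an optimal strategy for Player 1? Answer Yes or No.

Against 1 this mix gives (3/5)·4 + (2/5)·0 = 12/5.
Against 2 this mix gives (3/5)·(-2) + (2/5)·6 = 6/5.
Player 2 will play 2, holding Player 1 to 6/5. Shifting weight toward the row that does better against 2 would raise this floor (the equalizing mix achieves 2 against both 2 and 1), so the proposed strategy is not optimal.

No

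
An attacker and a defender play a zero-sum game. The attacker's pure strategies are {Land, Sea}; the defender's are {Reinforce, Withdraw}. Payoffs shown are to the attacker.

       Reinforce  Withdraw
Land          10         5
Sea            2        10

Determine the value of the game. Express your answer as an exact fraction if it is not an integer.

90/13

Row minima: Land → 5, Sea → 2; maximin = 5.
Column maxima: Reinforce → 10, Withdraw → 10; minimax = 10.
5 ≠ 10, so there is no saddle point; optimal play is mixed.
Let the attacker play Land with probability p. Expected payoff against Reinforce: 10p + 2(1−p) = 8p + 2; against Withdraw: 5p + 10(1−p) = −5p + 10.
Setting these equal: 8p + 2 = −5p + 10 ⇒ 13p = 8 ⇒ p = 8/13, and the value is (8)·(8/13) + 2 = 90/13.
For the defender: with q = P(Reinforce), equating Land's and Sea's payoffs gives 5q + 5 = −8q + 10 ⇒ q = 5/13.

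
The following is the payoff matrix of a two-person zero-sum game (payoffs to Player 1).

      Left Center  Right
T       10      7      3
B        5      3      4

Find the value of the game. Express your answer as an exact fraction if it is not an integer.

Row minima: T → 3, B → 3; maximin = 3.
Column maxima: Left → 10, Center → 7, Right → 4; minimax = 4.
3 ≠ 4, so there is no saddle point; optimal play is mixed.
Left is strictly dominated by Center (it gives Player 1 strictly more in every row), so Player 2 never plays it.
On the remaining 2×2 (T, B vs Center, Right):
Let Player 1 play T with probability p. Expected payoff against Center: 7p + 3(1−p) = 4p + 3; against Right: 3p + 4(1−p) = −p + 4.
Setting these equal: 4p + 3 = −p + 4 ⇒ 5p = 1 ⇒ p = 1/5, and the value is (4)·(1/5) + 3 = 19/5.
For Player 2: with q = P(Center), equating T's and B's payoffs gives 4q + 3 = −q + 4 ⇒ q = 1/5.

19/5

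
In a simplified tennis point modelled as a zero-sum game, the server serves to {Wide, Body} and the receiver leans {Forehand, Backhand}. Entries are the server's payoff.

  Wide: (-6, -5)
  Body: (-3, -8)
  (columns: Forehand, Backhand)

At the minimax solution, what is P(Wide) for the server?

5/6

Row minima: Wide → -6, Body → -8; maximin = -6.
Column maxima: Forehand → -3, Backhand → -5; minimax = -5.
-6 ≠ -5, so there is no saddle point; optimal play is mixed.
Let the server play Wide with probability p. Expected payoff against Forehand: (-6)p + (-3)(1−p) = −3p − 3; against Backhand: (-5)p + (-8)(1−p) = 3p − 8.
Setting these equal: −3p − 3 = 3p − 8 ⇒ −6p = -5 ⇒ p = 5/6, and the value is (-3)·(5/6) − 3 = -11/2.
For the receiver: with q = P(Forehand), equating Wide's and Body's payoffs gives −q − 5 = 5q − 8 ⇒ q = 1/2.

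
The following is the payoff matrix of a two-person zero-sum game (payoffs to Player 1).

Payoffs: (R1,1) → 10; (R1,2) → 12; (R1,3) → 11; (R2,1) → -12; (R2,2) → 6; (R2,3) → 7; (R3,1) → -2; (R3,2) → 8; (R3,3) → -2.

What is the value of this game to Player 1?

Row minima: R1 → 10, R2 → -12, R3 → -2; maximin = 10.
Column maxima: 1 → 10, 2 → 12, 3 → 11; minimax = 10.
Since maximin = minimax = 10, there is a saddle point and the value is 10.

10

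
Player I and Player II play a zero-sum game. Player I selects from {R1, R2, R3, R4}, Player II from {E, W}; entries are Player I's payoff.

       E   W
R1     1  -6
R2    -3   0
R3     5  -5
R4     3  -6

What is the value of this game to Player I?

-15/13

Row minima: R1 → -6, R2 → -3, R3 → -5, R4 → -6; maximin = -3.
Column maxima: E → 5, W → 0; minimax = 0.
-3 ≠ 0, so there is no saddle point; optimal play is mixed.
R1 is strictly dominated by R3, so Player I never plays it.
R4 is strictly dominated by R3, so Player I never plays it.
On the remaining 2×2 (R2, R3 vs E, W):
Let Player I play R2 with probability p. Expected payoff against E: (-3)p + 5(1−p) = −8p + 5; against W: 0p + (-5)(1−p) = 5p − 5.
Setting these equal: −8p + 5 = 5p − 5 ⇒ −13p = -10 ⇒ p = 10/13, and the value is (-8)·(10/13) + 5 = -15/13.
For Player II: with q = P(E), equating R2's and R3's payoffs gives −3q = 10q − 5 ⇒ q = 5/13.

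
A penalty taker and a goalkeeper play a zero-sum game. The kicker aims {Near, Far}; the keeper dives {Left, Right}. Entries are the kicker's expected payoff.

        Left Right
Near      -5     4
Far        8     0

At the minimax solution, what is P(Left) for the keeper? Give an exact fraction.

Row minima: Near → -5, Far → 0; maximin = 0.
Column maxima: Left → 8, Right → 4; minimax = 4.
0 ≠ 4, so there is no saddle point; optimal play is mixed.
Let the kicker play Near with probability p. Expected payoff against Left: (-5)p + 8(1−p) = −13p + 8; against Right: 4p + 0(1−p) = 4p.
Setting these equal: −13p + 8 = 4p ⇒ −17p = -8 ⇒ p = 8/17, and the value is (-13)·(8/17) + 8 = 32/17.
For the keeper: with q = P(Left), equating Near's and Far's payoffs gives −9q + 4 = 8q ⇒ q = 4/17.

4/17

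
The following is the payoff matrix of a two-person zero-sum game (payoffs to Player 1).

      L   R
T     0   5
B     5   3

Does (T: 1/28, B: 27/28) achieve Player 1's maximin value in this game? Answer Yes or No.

No

Against L this mix gives (1/28)·0 + (27/28)·5 = 135/28.
Against R this mix gives (1/28)·5 + (27/28)·3 = 43/14.
Player 2 will play R, holding Player 1 to 43/14. Shifting weight toward the row that does better against R would raise this floor (the equalizing mix achieves 25/7 against both R and L), so the proposed strategy is not optimal.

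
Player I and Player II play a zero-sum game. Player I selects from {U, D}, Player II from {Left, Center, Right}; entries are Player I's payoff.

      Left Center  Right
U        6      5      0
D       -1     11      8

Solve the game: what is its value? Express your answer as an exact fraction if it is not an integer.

16/5

Row minima: U → 0, D → -1; maximin = 0.
Column maxima: Left → 6, Center → 11, Right → 8; minimax = 6.
0 ≠ 6, so there is no saddle point; optimal play is mixed.
Center is strictly dominated by Right (it gives Player I strictly more in every row), so Player II never plays it.
On the remaining 2×2 (U, D vs Left, Right):
Let Player I play U with probability p. Expected payoff against Left: 6p + (-1)(1−p) = 7p − 1; against Right: 0p + 8(1−p) = −8p + 8.
Setting these equal: 7p − 1 = −8p + 8 ⇒ 15p = 9 ⇒ p = 3/5, and the value is (7)·(3/5) − 1 = 16/5.
For Player II: with q = P(Left), equating U's and D's payoffs gives 6q = −9q + 8 ⇒ q = 8/15.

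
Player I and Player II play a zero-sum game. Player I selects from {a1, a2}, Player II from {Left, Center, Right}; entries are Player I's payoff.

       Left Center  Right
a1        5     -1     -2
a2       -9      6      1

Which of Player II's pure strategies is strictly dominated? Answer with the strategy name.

Center

Right holds Player I's payoff strictly below Center in every row: -2 < -1, 1 < 6.
So Center is strictly dominated for Player II.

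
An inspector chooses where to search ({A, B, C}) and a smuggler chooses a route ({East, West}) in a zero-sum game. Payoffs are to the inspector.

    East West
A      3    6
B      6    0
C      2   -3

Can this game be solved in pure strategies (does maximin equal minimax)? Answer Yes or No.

No

Row minima: A → 3, B → 0, C → -3; maximin = 3.
Column maxima: East → 6, West → 6; minimax = 6.
3 ≠ 6, so no pure-strategy equilibrium exists.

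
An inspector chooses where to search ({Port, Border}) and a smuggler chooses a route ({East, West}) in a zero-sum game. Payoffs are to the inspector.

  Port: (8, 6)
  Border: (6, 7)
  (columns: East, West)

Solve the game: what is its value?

Row minima: Port → 6, Border → 6; maximin = 6.
Column maxima: East → 8, West → 7; minimax = 7.
6 ≠ 7, so there is no saddle point; optimal play is mixed.
Let the inspector play Port with probability p. Expected payoff against East: 8p + 6(1−p) = 2p + 6; against West: 6p + 7(1−p) = −p + 7.
Setting these equal: 2p + 6 = −p + 7 ⇒ 3p = 1 ⇒ p = 1/3, and the value is (2)·(1/3) + 6 = 20/3.
For the smuggler: with q = P(East), equating Port's and Border's payoffs gives 2q + 6 = −q + 7 ⇒ q = 1/3.

20/3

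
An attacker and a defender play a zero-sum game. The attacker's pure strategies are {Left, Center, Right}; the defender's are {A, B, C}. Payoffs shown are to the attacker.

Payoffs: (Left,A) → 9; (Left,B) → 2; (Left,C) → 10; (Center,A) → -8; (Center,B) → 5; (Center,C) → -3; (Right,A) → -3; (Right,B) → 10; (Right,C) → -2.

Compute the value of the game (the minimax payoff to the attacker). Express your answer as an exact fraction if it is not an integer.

24/5

Row minima: Left → 2, Center → -8, Right → -3; maximin = 2.
Column maxima: A → 9, B → 10, C → 10; minimax = 9.
2 ≠ 9, so there is no saddle point; optimal play is mixed.
Center is strictly dominated by Right, so the attacker never plays it.
C is strictly dominated by A (it gives the attacker strictly more in every row), so the defender never plays it.
On the remaining 2×2 (Left, Right vs A, B):
Let the attacker play Left with probability p. Expected payoff against A: 9p + (-3)(1−p) = 12p − 3; against B: 2p + 10(1−p) = −8p + 10.
Setting these equal: 12p − 3 = −8p + 10 ⇒ 20p = 13 ⇒ p = 13/20, and the value is (12)·(13/20) − 3 = 24/5.
For the defender: with q = P(A), equating Left's and Right's payoffs gives 7q + 2 = −13q + 10 ⇒ q = 2/5.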